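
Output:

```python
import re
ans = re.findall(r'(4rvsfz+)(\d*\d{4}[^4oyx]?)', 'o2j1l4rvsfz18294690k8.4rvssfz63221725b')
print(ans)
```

[('4rvsfz', '18294690k')]

This matches the literal '4r', then the literal 'vsf', then one or more of the literal 'z' (captured); then zero or more of a digit, then exactly 4 of a digit, then optionally any character except [4oyx] (captured).
2 groups means the one result is a tuple of 2 captured strings — 1 here.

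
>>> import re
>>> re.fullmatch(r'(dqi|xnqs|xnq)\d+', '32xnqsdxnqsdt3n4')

None

`fullmatch` succeeds only if the pattern covers the string from start to end.
Here the pattern can't cover the whole string, so the call returns None.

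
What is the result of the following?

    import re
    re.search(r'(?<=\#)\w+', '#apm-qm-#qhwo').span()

(1, 4)

The `(?=…)`/`(?<=…)` assertion just peeks at neighbouring text; it doesn't advance the match position.
The match spans [1:4] → 'apm'.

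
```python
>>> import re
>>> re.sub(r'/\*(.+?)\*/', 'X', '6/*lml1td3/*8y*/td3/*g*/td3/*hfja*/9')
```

'6Xtd3Xtd3X9'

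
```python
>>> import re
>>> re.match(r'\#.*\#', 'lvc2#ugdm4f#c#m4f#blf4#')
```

None

`re.match` won't scan ahead — the pattern has to work from the very first character.
Here the pattern fails at index 0, so the call returns None.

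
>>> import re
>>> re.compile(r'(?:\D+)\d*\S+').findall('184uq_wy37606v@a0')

['uq_wy37606v@a0']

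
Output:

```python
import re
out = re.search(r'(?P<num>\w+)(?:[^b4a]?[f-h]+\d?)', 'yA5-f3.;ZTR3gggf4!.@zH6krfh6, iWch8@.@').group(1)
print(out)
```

yA5

This matches one or more of a word character (captured as 'num'); then optionally any character except [b4a], then one or more of a character in [f-h], then optionally a digit (non-capturing group).
Unlike `match`, `search` isn't anchored — it looks for the pattern anywhere in the string.
The match spans [0:6] → 'yA5-f3'.
Captured: group 1 = 'yA5'.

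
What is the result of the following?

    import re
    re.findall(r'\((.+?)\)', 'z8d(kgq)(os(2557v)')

A non-greedy quantifier consumes as few characters as it can — just enough that the remainder of the pattern still matches from where it stops; whatever follows it matches normally.
Because there's exactly one group, `findall` drops the full match and keeps group 1 from each hit.

['kgq', 'os(2557v']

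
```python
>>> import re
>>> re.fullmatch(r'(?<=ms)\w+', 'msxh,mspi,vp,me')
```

None

The lookaround is zero-width — it requires the adjacent text to match without consuming it, so the asserted text isn't part of the match.
`re.fullmatch` is like wrapping the pattern in `^…$` (in single-line mode).
Here there's no way to consume every character, so the call returns None.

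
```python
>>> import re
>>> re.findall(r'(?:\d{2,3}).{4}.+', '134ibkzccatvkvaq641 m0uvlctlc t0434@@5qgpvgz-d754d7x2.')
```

This matches 2 to 3 of a digit (non-capturing group); then exactly 4 of any character, then one or more of any character.
Since nothing is captured, `findall` lists the 1 matched substring directly.

['134ibkzccatvkvaq641 m0uvlctlc t0434@@5qgpvgz-d754d7x2.']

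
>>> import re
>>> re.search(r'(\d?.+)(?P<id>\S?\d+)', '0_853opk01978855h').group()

Pattern: optionally a digit, then one or more of any character (captured); then optionally a non-whitespace character, then one or more of a digit (captured as 'id').
`re.search` tries every starting position until one works.
The match spans [0:16] → '0_853opk01978855'.
Captured: group 1 = '0_853opk0197885', group 2 = '5'.

'0_853opk01978855'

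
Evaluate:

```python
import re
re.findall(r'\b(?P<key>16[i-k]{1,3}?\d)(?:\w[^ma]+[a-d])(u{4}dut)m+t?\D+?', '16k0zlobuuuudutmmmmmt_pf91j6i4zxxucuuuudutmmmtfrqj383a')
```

[('16k0', 'uuuudut')]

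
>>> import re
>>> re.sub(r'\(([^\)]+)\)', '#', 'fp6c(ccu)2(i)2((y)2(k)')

'fp6c#2#2#2#'

Matches: at [4:9] → '(ccu)'; at [10:13] → '(i)'; at [14:18] → '((y)'; at [19:22] → '(k)'.
Every occurrence is swapped for '#'.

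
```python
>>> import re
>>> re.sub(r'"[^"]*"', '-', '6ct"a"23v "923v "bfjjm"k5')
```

'6ct-23v -bfjjm"k5'

Matches: at [3:6] → '"a"'; at [10:17] → '"923v "'.
`sub` substitutes '-' at each match site.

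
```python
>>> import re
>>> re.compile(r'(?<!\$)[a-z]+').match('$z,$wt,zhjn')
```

`match` is anchored at position 0; if the pattern doesn't fit there, it returns None.
Here the string doesn't start with a match, so the call returns None.

None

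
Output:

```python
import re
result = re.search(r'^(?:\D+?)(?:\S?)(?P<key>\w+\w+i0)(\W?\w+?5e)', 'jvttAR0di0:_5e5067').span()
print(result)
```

This matches anchored at the start of the string; then one or more of a non-digit (lazy) (non-capturing group); then optionally a non-whitespace character (non-capturing group); then one or more of a word character, then one or more of a word character, then the literal 'i0' (captured as 'key'); then optionally a non-word character, then one or more of a word character (lazy), then the literal '5e' (captured).
Unlike `match`, `search` isn't anchored — it looks for the pattern anywhere in the string.
The match spans [0:14] → 'jvttAR0di0:_5e'.
Captured: group 1 = 'ttAR0di0', group 2 = ':_5e'.

(0, 14)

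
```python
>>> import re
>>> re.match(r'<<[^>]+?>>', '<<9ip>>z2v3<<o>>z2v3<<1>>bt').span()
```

(0, 7)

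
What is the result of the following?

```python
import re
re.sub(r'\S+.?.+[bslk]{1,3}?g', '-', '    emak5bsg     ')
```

'    -     '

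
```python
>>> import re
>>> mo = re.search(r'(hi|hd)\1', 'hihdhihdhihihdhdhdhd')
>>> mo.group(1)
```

'hi'

A backreference is literal: `\1` must see the identical characters the first group matched.
`re.search` scans for the first position where the pattern succeeds.
The match spans [8:12] → 'hihi'.
Captured: group 1 = 'hi'.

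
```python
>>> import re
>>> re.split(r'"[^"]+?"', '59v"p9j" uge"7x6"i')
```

Matches to split on: at [3:8] → '"p9j"'; at [12:17] → '"7x6"'.
`split` removes every match and returns the 3 fragments in between.

['59v', ' uge', 'i']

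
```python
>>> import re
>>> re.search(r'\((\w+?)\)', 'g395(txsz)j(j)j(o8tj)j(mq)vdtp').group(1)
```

'txsz'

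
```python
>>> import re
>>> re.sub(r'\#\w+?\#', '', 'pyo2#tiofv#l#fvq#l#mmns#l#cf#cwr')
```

Each match is replaced by ''.

'pyo2lllcwr'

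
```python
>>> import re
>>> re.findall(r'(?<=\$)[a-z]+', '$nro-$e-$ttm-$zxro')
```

The lookaround is zero-width — it requires the adjacent text to match without consuming it, so the asserted text isn't part of the match.
With no groups in the pattern, `findall` gives back each whole match — 4 here.

['nro', 'e', 'ttm', 'zxro']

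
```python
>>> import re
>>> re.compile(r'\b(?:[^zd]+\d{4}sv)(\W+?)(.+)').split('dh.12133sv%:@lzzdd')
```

['dh', '%', ':@lzzdd', '']

Pattern: a word boundary (`\b`, zero-width); then one or more of any character except [zd], then exactly 4 of a digit, then the literal 'sv' (non-capturing group); then one or more of a non-word character (lazy) (captured); then one or more of any character (captured).
Matches to split on: at [2:18] → '.12133sv%:@lzzdd'.
Because the pattern has a capturing group, `split` also inserts each captured text between the pieces.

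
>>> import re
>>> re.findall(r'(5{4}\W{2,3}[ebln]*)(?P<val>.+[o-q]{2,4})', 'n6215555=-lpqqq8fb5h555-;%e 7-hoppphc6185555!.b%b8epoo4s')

[('5555=-l', 'pqqq8fb5h555-;%e 7-hoppphc6185555!.b%b8epoo')]

Pattern: exactly 4 of the literal '5', then 2 to 3 of a non-word character, then zero or more of one of [ebln] (captured); then one or more of any character, then 2 to 4 of a character in [o-q] (captured as 'val').
With 2 capturing groups, `findall` returns a 2-tuple per match.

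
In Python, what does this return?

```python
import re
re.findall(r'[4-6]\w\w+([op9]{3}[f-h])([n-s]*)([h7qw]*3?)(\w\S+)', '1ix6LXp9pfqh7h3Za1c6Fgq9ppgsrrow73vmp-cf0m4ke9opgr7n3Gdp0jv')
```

4 groups means the one result is a tuple of 4 captured strings — 1 here.

[('9ppg', 'srro', 'w73', 'vmp-cf0m4ke9opgr7n3Gdp0jv')]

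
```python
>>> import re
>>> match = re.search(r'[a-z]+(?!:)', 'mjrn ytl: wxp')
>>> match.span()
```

Because the assertion is negative and zero-width, positions next to the forbidden text are skipped.
The match spans [0:4] → 'mjrn'.

(0, 4)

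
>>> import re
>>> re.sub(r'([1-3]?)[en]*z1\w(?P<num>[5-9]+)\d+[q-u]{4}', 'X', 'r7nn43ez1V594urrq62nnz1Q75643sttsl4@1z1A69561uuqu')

'r7nn4X6Xl4@X'

Pattern: optionally a character in [1-3] (captured); then zero or more of one of [en], then the literal 'z1', then a word character; then one or more of a character in [5-9] (captured as 'num'); then one or more of a digit, then exactly 4 of a character in [q-u].
Matches: at [5:17] → '3ez1V594urrq'; at [18:33] → '2nnz1Q75643stts'; at [36:49] → '1z1A69561uuqu'.
`sub` substitutes 'X' at each match site.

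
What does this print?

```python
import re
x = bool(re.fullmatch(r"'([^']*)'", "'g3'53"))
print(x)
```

`re.fullmatch` requires the pattern to consume the entire string.
Here the pattern can't cover the whole string, so the call returns None, and `bool(None)` is False.

False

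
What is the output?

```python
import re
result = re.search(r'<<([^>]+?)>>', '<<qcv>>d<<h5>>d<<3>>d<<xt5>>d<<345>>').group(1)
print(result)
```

`re.search` tries every starting position until one works.
The match spans [0:7] → '<<qcv>>'.
Captured: group 1 = 'qcv'.

qcv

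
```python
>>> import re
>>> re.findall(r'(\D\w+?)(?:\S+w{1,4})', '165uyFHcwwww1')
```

A non-greedy quantifier consumes as few characters as it can — just enough that the remainder of the pattern still matches from where it stops; whatever follows it matches normally.
With a single group, `findall` returns only what that group captured — 1 item.

['uy']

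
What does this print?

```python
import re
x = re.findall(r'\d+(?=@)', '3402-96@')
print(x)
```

The positive lookaround only admits positions where the adjacent text matches; those characters stay outside the span.
Matches: at [5:7] → '96'.
`findall` yields the raw match text (1 of them) because the pattern has no groups.

['96']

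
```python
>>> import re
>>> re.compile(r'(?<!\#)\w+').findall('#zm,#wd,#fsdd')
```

The negative lookaround is zero-width — it rules out positions where the adjacent text would match, without consuming anything.
Walking the string: at [2:3] → 'm'; at [6:7] → 'd'; at [10:13] → 'sdd'.
Since nothing is captured, `findall` lists the 3 matched substrings directly.

['m', 'd', 'sdd']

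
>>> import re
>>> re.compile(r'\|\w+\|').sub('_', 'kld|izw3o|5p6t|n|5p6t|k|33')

Each match is replaced by '_'.

'kld_5p6t_5p6t_33'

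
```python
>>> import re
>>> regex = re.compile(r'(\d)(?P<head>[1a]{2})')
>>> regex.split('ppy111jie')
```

['ppy', '1', '11', 'jie']

Pattern: a digit (captured); then exactly 2 of one of [1a] (captured as 'head').
Matches to split on: at [3:6] → '111'.
Because the pattern has a capturing group, `split` also inserts each captured text between the pieces.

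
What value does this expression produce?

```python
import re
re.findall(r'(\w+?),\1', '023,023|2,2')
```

A backreference is literal: `\1` must see the identical characters the first group matched.
Scanning left to right: at [0:7] match '023,023', group 1 = '023'; at [8:11] match '2,2', group 1 = '2'.
One capturing group, so `findall` returns just the captured substring from each match — 2 in all.

['023', '2']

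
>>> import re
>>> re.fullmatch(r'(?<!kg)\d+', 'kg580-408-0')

The negative lookahead/lookbehind blocks any match where the forbidden context is present.
`re.fullmatch` is like wrapping the pattern in `^…$` (in single-line mode).
Here the string isn't matched end-to-end, so the call returns None.

None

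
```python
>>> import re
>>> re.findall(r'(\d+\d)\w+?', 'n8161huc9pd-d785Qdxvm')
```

['8161', '785']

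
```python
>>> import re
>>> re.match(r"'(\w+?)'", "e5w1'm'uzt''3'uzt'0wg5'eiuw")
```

None

With `match`, the pattern is implicitly anchored at the beginning.
Here the string doesn't start with a match, so the call returns None.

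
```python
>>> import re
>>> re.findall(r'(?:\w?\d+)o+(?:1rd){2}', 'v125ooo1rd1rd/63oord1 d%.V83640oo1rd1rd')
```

Pattern: optionally a word character, then one or more of a digit (non-capturing group); then one or more of the literal 'o', then the literal '1rd' repeated 2 times.
Walking the string: at [0:13] → 'v125ooo1rd1rd'; at [25:39] → 'V83640oo1rd1rd'.
`findall` yields the raw match text (2 of them) because the pattern has no groups.

['v125ooo1rd1rd', 'V83640oo1rd1rd']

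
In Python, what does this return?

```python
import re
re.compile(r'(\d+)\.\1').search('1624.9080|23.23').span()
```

(10, 15)

`\1` is not a pattern — it's the concrete string captured by group 1, re-applied verbatim.
The match spans [10:15] → '23.23'.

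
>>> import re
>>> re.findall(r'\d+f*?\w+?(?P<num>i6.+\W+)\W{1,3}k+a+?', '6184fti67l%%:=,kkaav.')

['i67l%%:=']

This matches one or more of a digit, then zero or more of the literal 'f' (lazy), then one or more of a word character (lazy); then the literal 'i6', then one or more of any character, then one or more of a non-word character (captured as 'num'); then 1 to 3 of a non-word character, then one or more of a literal 'k', then one or more of a literal 'a' (lazy).
Walking the string: at [0:18] match '6184fti67l%%:=,kka', group 1 = 'i67l%%:='.
Because there's exactly one group, `findall` drops the full match and keeps group 1 from the one hit.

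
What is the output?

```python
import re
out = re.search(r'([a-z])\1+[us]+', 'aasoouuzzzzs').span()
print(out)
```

(0, 3)

After group 1 captures some text, `\1` only succeeds where that same text appears again.
The match spans [0:3] → 'aas'.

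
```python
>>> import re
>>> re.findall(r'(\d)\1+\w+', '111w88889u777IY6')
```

`\1` has to match the exact text group 1 already captured.
One capturing group, so `findall` returns just the captured substring from the one match — 1 in all.

['1']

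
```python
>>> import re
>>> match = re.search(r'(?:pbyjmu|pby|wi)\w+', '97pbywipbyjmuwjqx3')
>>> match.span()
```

`search` walks the string left to right and returns the first match it finds.
The match spans [2:18] → 'pbywipbyjmuwjqx3'.

(2, 18)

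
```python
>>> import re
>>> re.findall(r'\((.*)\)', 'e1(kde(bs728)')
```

['kde(bs728']

Walking the string: at [2:13] match '(kde(bs728)', group 1 = 'kde(bs728'.
One capturing group, so `findall` returns just the captured substring from the one match — 1 in all.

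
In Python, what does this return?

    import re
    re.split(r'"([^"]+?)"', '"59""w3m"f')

['', '59', '', 'w3m', 'f']

Matches to split on: at [0:4] → '"59"'; at [4:9] → '"w3m"'.
Because the pattern has a capturing group, `split` also inserts each captured text between the pieces.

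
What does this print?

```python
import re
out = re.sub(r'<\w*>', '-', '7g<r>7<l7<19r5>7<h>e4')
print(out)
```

Matches: at [2:5] → '<r>'; at [9:15] → '<19r5>'; at [16:19] → '<h>'.
Every occurrence is swapped for '-'.

7g-7<l7-7-e4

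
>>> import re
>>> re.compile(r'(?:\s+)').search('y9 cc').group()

' '

The pattern matches one or more of whitespace (non-capturing group).
Unlike `match`, `search` isn't anchored — it looks for the pattern anywhere in the string.
The match spans [2:3] → ' '.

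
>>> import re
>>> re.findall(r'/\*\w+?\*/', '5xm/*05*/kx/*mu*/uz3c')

['/*05*/', '/*mu*/']

No capturing groups, so `findall` returns the 2 full match strings.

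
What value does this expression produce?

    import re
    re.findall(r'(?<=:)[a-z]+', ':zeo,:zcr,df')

['zeo', 'zcr']

The `(?=…)`/`(?<=…)` assertion just peeks at neighbouring text; it doesn't advance the match position.
Walking the string: at [1:4] → 'zeo'; at [6:9] → 'zcr'.
With no groups in the pattern, `findall` gives back each whole match — 2 here.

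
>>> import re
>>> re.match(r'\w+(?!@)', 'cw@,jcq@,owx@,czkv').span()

(0, 1)

`match` is anchored at position 0; if the pattern doesn't fit there, it returns None.
The match spans [0:1] → 'c'.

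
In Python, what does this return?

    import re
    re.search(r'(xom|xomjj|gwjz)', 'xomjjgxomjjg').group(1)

`|` is ordered: at each position the engine commits to the first alternative that works.
`re.search` scans for the first position where the pattern succeeds.
The match spans [0:3] → 'xom'.
Captured: group 1 = 'xom'.

'xom'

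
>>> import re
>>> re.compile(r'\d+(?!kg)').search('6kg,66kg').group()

'6'

The negative lookahead/lookbehind blocks any match where the forbidden context is present.
The match spans [4:5] → '6'.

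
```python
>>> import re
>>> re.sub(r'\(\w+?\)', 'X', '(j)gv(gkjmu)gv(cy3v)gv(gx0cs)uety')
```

'XgvXgvXgvXuety'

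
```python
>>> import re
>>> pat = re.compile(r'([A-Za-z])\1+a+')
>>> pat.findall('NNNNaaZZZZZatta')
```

['N', 'Z', 't']

A backreference is literal: `\1` must see the identical characters the first group matched.
Scanning left to right: at [0:6] match 'NNNNaa', group 1 = 'N'; at [6:12] match 'ZZZZZa', group 1 = 'Z'; at [12:15] match 'tta', group 1 = 't'.
Because there's exactly one group, `findall` drops the full match and keeps group 1 from each hit.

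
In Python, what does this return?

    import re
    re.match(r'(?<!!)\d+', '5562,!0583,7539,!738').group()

The negative lookahead/lookbehind blocks any match where the forbidden context is present.
With `match`, the pattern is implicitly anchored at the beginning.
The match spans [0:4] → '5562'.

'5562'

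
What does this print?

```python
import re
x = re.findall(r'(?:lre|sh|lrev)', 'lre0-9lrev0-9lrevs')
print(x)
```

['lre', 'lre', 'lre']

Alternation tries branches left to right and keeps the first one that lets the overall match succeed at that position.
Matches: at [0:3] → 'lre'; at [6:9] → 'lre'; at [13:16] → 'lre'.
No capturing groups, so `findall` returns the 3 full match strings.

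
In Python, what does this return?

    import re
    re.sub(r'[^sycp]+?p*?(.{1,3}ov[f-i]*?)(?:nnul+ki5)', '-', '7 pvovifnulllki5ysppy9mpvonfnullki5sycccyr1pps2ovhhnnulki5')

'7 pvovifnulllki5ysppy9mpvonfnullki5sycccy-'

This matches one or more of any character except [sycp] (lazy), then zero or more of the literal 'p' (lazy); then 1 to 3 of any character, then the literal 'ov', then zero or more of a character in [f-i] (lazy) (captured); then the literal 'nnu', then one or more of the literal 'l', then the literal 'ki5' (non-capturing group).
Matches: at [41:58] → 'r1pps2ovhhnnulki5'.
Every occurrence is swapped for '-'.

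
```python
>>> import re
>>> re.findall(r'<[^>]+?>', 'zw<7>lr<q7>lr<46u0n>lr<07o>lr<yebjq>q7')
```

Matches: at [2:5] → '<7>'; at [7:11] → '<q7>'; at [13:20] → '<46u0n>'; at [22:27] → '<07o>'; at [29:36] → '<yebjq>'.
Since nothing is captured, `findall` lists the 5 matched substrings directly.

['<7>', '<q7>', '<46u0n>', '<07o>', '<yebjq>']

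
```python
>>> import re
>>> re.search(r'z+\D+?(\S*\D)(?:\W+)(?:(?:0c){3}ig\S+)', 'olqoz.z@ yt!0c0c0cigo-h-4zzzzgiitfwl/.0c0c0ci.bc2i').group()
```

This matches one or more of the literal 'z', then one or more of a non-digit (lazy); then zero or more of a non-whitespace character, then a non-digit (captured); then one or more of a non-word character (non-capturing group); then the literal '0c' repeated 3 times, then the literal 'ig', then one or more of a non-whitespace character (non-capturing group).
The match spans [4:50] → 'z.z@ yt!0c0c0cigo-h-4zzzzgiitfwl/.0c0c0ci.bc2i'.

'z.z@ yt!0c0c0cigo-h-4zzzzgiitfwl/.0c0c0ci.bc2i'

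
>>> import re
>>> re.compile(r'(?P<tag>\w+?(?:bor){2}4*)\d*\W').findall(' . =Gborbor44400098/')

['Gborbor444']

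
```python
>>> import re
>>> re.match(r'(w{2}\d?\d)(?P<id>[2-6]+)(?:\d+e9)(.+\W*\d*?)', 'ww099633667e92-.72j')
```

With `match`, the pattern is implicitly anchored at the beginning.
Here the string doesn't start with a match, so the call returns None.

None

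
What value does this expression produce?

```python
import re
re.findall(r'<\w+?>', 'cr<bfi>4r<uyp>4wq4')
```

Scanning left to right: at [2:7] → '<bfi>'; at [9:14] → '<uyp>'.
No capturing groups, so `findall` returns the 2 full match strings.

['<bfi>', '<uyp>']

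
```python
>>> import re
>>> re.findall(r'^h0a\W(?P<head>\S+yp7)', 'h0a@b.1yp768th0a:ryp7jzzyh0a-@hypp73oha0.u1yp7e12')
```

The pattern matches anchored at the start of the string; then the literal 'h0a', then a non-word character; then one or more of a non-whitespace character, then the literal 'yp7' (captured as 'head').
Walking the string: at [0:46] match 'h0a@b.1yp768th0a:ryp7jzzyh0a-@hypp73oha0.u1yp7', group 1 = 'b.1yp768th0a:ryp7jzzyh0a-@hypp73oha0.u1yp7'.
One capturing group, so `findall` returns just the captured substring from the one match — 1 in all.

['b.1yp768th0a:ryp7jzzyh0a-@hypp73oha0.u1yp7']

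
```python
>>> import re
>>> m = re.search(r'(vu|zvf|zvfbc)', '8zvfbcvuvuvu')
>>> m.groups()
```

('zvf',)

The match spans [1:4] → 'zvf'.
Captured: group 1 = 'zvf'.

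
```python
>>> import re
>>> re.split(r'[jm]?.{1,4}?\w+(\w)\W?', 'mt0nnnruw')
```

['', 'w', '']

This matches optionally one of [jm], then 1 to 4 of any character (lazy); then one or more of a word character; then a word character (captured); then optionally a non-word character.
Matches to split on: at [0:9] → 'mt0nnnruw'.
Because the pattern has a capturing group, `split` also inserts each captured text between the pieces.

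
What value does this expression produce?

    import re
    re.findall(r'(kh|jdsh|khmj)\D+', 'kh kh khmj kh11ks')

['kh']

Because there's exactly one group, `findall` drops the full match and keeps group 1 from the one hit.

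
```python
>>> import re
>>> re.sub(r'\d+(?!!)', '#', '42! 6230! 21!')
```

'#2! #0! #1!'

The negative lookaround is zero-width — it rules out positions where the adjacent text would match, without consuming anything.
Each match is replaced by '#'.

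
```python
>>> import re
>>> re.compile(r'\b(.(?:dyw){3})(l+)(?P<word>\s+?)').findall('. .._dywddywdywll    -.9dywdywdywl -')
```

[('9dywdywdyw', 'l', ' ')]

With 3 capturing groups, `findall` returns a 3-tuple per match.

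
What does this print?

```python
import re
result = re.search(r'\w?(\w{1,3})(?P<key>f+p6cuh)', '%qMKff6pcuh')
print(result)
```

None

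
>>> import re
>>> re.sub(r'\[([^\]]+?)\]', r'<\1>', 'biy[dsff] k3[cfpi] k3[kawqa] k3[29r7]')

'biy<dsff> k3<cfpi> k3<kawqa> k3<29r7>'

`\1` in the replacement pulls in group 1's text for each match.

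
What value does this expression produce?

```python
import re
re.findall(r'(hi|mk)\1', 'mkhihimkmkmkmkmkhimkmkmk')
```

['hi', 'mk', 'mk', 'mk']

`\1` has to match the exact text group 1 already captured.
Walking the string: at [2:6] match 'hihi', group 1 = 'hi'; at [6:10] match 'mkmk', group 1 = 'mk'; at [10:14] match 'mkmk', group 1 = 'mk'; at [18:22] match 'mkmk', group 1 = 'mk'.
Because there's exactly one group, `findall` drops the full match and keeps group 1 from each hit.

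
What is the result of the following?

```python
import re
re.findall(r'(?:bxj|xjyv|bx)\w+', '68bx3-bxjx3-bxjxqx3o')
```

['bx3', 'bxjx3', 'bxjxqx3o']

With no groups in the pattern, `findall` gives back each whole match — 3 here.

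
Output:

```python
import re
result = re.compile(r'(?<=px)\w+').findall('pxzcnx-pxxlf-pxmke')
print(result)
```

['zcnx', 'xlf', 'mke']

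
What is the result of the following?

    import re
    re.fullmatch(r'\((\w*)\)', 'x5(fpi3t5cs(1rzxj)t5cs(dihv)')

`re.fullmatch` requires the pattern to consume the entire string.
Here the string isn't matched end-to-end, so the call returns None.

None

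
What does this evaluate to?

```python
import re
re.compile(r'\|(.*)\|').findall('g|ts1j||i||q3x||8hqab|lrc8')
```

['ts1j||i||q3x||8hqab']

Matches: at [1:22] match '|ts1j||i||q3x||8hqab|', group 1 = 'ts1j||i||q3x||8hqab'.
With a single group, `findall` returns only what that group captured — 1 item.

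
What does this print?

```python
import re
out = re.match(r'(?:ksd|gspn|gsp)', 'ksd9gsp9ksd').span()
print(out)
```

With `match`, the pattern is implicitly anchored at the beginning.
The match spans [0:3] → 'ksd'.

(0, 3)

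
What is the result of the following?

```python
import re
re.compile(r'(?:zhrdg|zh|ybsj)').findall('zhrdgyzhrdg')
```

['zhrdg', 'zhrdg']

`|` is ordered: at each position the engine commits to the first alternative that works.
Matches: at [0:5] → 'zhrdg'; at [6:11] → 'zhrdg'.
With no groups in the pattern, `findall` gives back each whole match — 2 here.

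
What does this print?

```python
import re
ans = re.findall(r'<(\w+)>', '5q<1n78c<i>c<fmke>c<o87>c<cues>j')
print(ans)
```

['i', 'fmke', 'o87', 'cues']

Walking the string: at [8:11] match '<i>', group 1 = 'i'; at [12:18] match '<fmke>', group 1 = 'fmke'; at [19:24] match '<o87>', group 1 = 'o87'; at [25:31] match '<cues>', group 1 = 'cues'.
One capturing group, so `findall` returns just the captured substring from each match — 4 in all.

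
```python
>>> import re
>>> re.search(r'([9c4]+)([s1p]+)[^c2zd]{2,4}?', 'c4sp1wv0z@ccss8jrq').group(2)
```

This matches one or more of one of [9c4] (captured); then one or more of one of [s1p] (captured); then 2 to 4 of any character except [c2zd] (lazy).
Unlike `match`, `search` isn't anchored — it looks for the pattern anywhere in the string.
The match spans [0:7] → 'c4sp1wv'.
Captured: group 1 = 'c4', group 2 = 'sp1'.

'sp1'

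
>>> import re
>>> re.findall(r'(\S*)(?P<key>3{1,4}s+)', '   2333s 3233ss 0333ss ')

[('233', '3s'), ('323', '3ss'), ('033', '3ss')]

The pattern matches zero or more of a non-whitespace character (captured); then 1 to 4 of the literal '3', then one or more of the literal 's' (captured as 'key').
Matches: at [3:8] match '2333s', groups = ('233', '3s'); at [9:15] match '3233ss', groups = ('323', '3ss'); at [16:22] match '0333ss', groups = ('033', '3ss').
Multiple groups make `findall` return tuples — one 2-tuple for each match.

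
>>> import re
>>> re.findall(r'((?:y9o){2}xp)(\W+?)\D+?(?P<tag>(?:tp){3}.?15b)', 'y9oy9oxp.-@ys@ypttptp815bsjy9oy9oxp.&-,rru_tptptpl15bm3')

[('y9oy9oxp', '.', 'tptptpl15b')]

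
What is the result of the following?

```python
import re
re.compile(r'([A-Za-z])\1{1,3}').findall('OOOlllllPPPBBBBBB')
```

A backreference is literal: `\1` must see the identical characters the first group matched.
`findall` collects group 1 from each match (5 total).

['O', 'l', 'P', 'B', 'B']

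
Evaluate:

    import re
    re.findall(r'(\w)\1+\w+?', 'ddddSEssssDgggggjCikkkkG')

['d', 's', 'g', 'k']

`\1` has to match the exact text group 1 already captured.
Scanning left to right: at [0:5] match 'ddddS', group 1 = 'd'; at [6:11] match 'ssssD', group 1 = 's'; at [11:17] match 'gggggj', group 1 = 'g'; at [19:24] match 'kkkkG', group 1 = 'k'.
Because there's exactly one group, `findall` drops the full match and keeps group 1 from each hit.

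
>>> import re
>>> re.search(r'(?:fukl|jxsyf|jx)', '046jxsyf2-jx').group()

'jxsyf'

Branches in `(...|...)` are attempted left-to-right; the first branch that allows the whole pattern to succeed is taken.
The match spans [3:8] → 'jxsyf'.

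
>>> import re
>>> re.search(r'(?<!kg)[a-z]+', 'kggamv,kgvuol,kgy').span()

`(?!…)`/`(?<!…)` only lets a position through if the neighbouring text does NOT match; no characters are consumed.
Unlike `match`, `search` isn't anchored — it looks for the pattern anywhere in the string.
The match spans [0:6] → 'kggamv'.

(0, 6)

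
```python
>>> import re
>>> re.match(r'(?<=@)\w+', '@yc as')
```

None

The positive lookaround only admits positions where the adjacent text matches; those characters stay outside the span.
With `match`, the pattern is implicitly anchored at the beginning.
Here position 0 doesn't satisfy it, so the call returns None.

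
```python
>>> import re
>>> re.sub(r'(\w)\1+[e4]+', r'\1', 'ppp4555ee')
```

'p5'

The backreference `\1` re-matches whatever the first group consumed, character for character.
The replacement refers to a captured group, so each match is rewritten using its own captured text.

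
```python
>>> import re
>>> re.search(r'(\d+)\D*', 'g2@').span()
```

The pattern matches one or more of a digit (captured); then zero or more of a non-digit.
`re.search` scans for the first position where the pattern succeeds.
The match spans [1:3] → '2@'.
Captured: group 1 = '2'.

(1, 3)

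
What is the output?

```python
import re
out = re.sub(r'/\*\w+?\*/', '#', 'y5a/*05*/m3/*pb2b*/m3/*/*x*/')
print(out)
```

y5a#m3#m3/*#

Every occurrence is swapped for '#'.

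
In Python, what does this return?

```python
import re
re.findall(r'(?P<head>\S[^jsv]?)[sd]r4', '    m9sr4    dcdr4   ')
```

['m9', 'dc']

The pattern matches a non-whitespace character, then optionally any character except [jsv] (captured as 'head'); then one of [sd], then the literal 'r4'.
Because there's exactly one group, `findall` drops the full match and keeps group 1 from each hit.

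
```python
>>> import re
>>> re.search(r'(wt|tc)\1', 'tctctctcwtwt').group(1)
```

'tc'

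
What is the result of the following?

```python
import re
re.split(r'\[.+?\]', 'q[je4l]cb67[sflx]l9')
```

['q', 'cb67', 'l9']

Lazy quantifiers expand one character at a time until the remainder of the pattern can match.
Matches to split on: at [1:7] → '[je4l]'; at [11:17] → '[sflx]'.
Each match becomes a cut point; 3 segments remain.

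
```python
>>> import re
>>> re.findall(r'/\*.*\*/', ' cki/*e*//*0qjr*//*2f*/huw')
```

Scanning left to right: at [4:23] → '/*e*//*0qjr*//*2f*/'.
With no groups in the pattern, `findall` gives back each whole match — 1 here.

['/*e*//*0qjr*//*2f*/']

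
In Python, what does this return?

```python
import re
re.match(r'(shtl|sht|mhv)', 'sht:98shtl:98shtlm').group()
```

`match` is anchored at position 0; if the pattern doesn't fit there, it returns None.
The match spans [0:3] → 'sht'.
Captured: group 1 = 'sht'.

'sht'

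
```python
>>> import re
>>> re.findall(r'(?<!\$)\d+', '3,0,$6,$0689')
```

The negative lookaround is zero-width — it rules out positions where the adjacent text would match, without consuming anything.
Matches: at [0:1] → '3'; at [2:3] → '0'; at [9:12] → '689'.
`findall` yields the raw match text (3 of them) because the pattern has no groups.

['3', '0', '689']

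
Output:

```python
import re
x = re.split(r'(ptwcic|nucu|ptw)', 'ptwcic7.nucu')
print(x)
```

['', 'ptwcic', '7.', 'nucu', '']

Alternation tries branches left to right and keeps the first one that lets the overall match succeed at that position.
`re.split` interleaves the captured-group text with the surrounding fragments.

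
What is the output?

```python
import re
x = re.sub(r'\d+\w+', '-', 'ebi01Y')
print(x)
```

ebi-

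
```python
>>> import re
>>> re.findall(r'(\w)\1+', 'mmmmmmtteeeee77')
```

['m', 't', 'e', '7']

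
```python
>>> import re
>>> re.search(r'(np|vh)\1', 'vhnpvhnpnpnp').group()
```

`\1` is not a pattern — it's the concrete string captured by group 1, re-applied verbatim.
The match spans [6:10] → 'npnp'.

'npnp'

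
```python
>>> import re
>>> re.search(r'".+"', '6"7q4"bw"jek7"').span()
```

(1, 14)

The match spans [1:14] → '"7q4"bw"jek7"'.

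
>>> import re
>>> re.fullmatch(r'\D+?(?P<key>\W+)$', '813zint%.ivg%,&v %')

This matches one or more of a non-digit (lazy); then one or more of a non-word character (captured as 'key'); then anchored at the end.
`re.fullmatch` requires the pattern to consume the entire string.
Here there's no way to consume every character, so the call returns None.

None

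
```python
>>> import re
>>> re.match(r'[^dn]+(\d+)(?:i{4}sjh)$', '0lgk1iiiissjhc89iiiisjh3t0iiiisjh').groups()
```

('0',)

The match spans [0:33] → '0lgk1iiiissjhc89iiiisjh3t0iiiisjh'.
Captured: group 1 = '0'.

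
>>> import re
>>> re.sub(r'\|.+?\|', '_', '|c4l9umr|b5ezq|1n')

'_b5ezq|1n'

The `?` after the quantifier makes it lazy — it takes as little as possible before letting the rest of the pattern try.
Matches: at [0:9] → '|c4l9umr|'.
Each match is replaced by '_'.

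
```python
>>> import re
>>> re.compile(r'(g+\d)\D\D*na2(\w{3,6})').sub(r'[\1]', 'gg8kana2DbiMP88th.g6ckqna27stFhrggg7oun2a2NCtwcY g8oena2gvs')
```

The replacement refers to a captured group, so each match is rewritten using its own captured text.

'[gg8]8th.[g6]ggg7oun2a2NCtwcY [g8]'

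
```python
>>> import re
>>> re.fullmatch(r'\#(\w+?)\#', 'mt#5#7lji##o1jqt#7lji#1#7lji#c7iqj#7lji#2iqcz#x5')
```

None

`re.fullmatch` is like wrapping the pattern in `^…$` (in single-line mode).
Here there's no way to consume every character, so the call returns None.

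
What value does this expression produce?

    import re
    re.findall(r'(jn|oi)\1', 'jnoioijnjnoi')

['oi', 'jn']

The backreference `\1` re-matches whatever the first group consumed, character for character.
With a single group, `findall` returns only what that group captured — 2 items.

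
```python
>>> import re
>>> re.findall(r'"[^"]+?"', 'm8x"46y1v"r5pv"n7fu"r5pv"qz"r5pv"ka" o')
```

['"46y1v"', '"n7fu"', '"qz"', '"ka"']

Matches: at [3:10] → '"46y1v"'; at [14:20] → '"n7fu"'; at [24:28] → '"qz"'; at [32:36] → '"ka"'.
`findall` yields the raw match text (4 of them) because the pattern has no groups.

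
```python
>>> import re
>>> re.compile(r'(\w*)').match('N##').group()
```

'N'

This matches zero or more of a word character (captured).
With `match`, the pattern is implicitly anchored at the beginning.
The match spans [0:1] → 'N'.
Captured: group 1 = 'N'.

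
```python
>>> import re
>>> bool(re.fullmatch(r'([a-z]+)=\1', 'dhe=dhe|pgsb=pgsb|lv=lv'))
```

For `fullmatch`, every character of the input must be accounted for by the pattern.
Here the string isn't matched end-to-end, so the call returns None, and `bool(None)` is False.

False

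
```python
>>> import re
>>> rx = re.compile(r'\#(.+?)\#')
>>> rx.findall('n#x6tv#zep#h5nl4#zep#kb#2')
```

A non-greedy quantifier consumes as few characters as it can — just enough that the remainder of the pattern still matches from where it stops; whatever follows it matches normally.
`findall` collects group 1 from each match (3 total).

['x6tv', 'h5nl4', 'kb']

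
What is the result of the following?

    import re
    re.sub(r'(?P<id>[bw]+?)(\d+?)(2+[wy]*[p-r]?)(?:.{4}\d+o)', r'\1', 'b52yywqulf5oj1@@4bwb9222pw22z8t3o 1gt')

'bj1@@4bwb9222pw22z8t3o 1gt'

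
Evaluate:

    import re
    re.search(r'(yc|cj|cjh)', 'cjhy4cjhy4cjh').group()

'cj'

Alternation tries branches left to right and keeps the first one that lets the overall match succeed at that position.
The match spans [0:2] → 'cj'.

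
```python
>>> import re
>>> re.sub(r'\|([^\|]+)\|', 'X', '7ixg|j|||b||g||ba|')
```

'7ixgX|XXX'

Matches: at [4:7] → '|j|'; at [8:11] → '|b|'; at [11:14] → '|g|'; at [14:18] → '|ba|'.
`sub` substitutes 'X' at each match site.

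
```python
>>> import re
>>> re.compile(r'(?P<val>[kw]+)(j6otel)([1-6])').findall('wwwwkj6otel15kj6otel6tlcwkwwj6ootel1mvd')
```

[('wwwwk', 'j6otel', '1'), ('k', 'j6otel', '6')]

This matches one or more of one of [kw] (captured as 'val'); then the literal 'j6o', then the literal 'tel' (captured); then a character in [1-6] (captured).
3 groups means each result is a tuple of 3 captured strings — 2 here.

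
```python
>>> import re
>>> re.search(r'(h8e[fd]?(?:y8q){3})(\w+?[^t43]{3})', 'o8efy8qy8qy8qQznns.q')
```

None

The pattern matches the literal 'h8e', then optionally one of [fd], then the literal 'y8q' repeated 3 times (captured); then one or more of a word character (lazy), then exactly 3 of any character except [t43] (captured).
`re.search` scans for the first position where the pattern succeeds.
Here the pattern never matches, so the call returns None.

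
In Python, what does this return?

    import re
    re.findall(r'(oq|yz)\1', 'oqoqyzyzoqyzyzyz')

`\1` has to match the exact text group 1 already captured.
One capturing group, so `findall` returns just the captured substring from each match — 3 in all.

['oq', 'yz', 'yz']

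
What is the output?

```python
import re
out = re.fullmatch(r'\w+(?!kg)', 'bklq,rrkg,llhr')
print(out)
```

A negative assertion filters positions out without eating any characters.
`re.fullmatch` is like wrapping the pattern in `^…$` (in single-line mode).
Here there's no way to consume every character, so the call returns None.

None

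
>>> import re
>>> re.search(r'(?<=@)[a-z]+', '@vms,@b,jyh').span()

The `(?=…)`/`(?<=…)` assertion just peeks at neighbouring text; it doesn't advance the match position.
`re.search` tries every starting position until one works.
The match spans [1:4] → 'vms'.

(1, 4)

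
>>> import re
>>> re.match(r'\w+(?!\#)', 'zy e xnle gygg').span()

(0, 2)

`(?!…)`/`(?<!…)` only lets a position through if the neighbouring text does NOT match; no characters are consumed.
`re.match` only tries the pattern at the start of the string.
The match spans [0:2] → 'zy'.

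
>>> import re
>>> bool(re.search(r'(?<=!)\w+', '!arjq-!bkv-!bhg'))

True

Lookahead/lookbehind check context without consuming it, so the matched span excludes the asserted characters.
The match spans [1:5] → 'arjq'.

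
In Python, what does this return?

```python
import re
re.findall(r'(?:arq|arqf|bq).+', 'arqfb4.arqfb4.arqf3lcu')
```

Matches: at [0:22] → 'arqfb4.arqfb4.arqf3lcu'.
No capturing groups, so `findall` returns the 1 full match string.

['arqfb4.arqfb4.arqf3lcu']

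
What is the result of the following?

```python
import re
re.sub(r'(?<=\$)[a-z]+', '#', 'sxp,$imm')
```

'sxp,$#'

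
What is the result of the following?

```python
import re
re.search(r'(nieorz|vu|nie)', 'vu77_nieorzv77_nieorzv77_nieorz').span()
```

Unlike `match`, `search` isn't anchored — it looks for the pattern anywhere in the string.
The match spans [0:2] → 'vu'.
Captured: group 1 = 'vu'.

(0, 2)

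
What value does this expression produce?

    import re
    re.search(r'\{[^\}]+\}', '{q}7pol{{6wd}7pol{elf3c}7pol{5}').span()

Unlike `match`, `search` isn't anchored — it looks for the pattern anywhere in the string.
The match spans [0:3] → '{q}'.

(0, 3)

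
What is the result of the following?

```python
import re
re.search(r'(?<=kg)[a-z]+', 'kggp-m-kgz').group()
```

'gp'

Because the assertion is zero-width, the text it checks is not consumed and won't appear in the result.
The match spans [2:4] → 'gp'.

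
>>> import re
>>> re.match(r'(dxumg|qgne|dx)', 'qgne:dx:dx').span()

With `match`, the pattern is implicitly anchored at the beginning.
The match spans [0:4] → 'qgne'.
Captured: group 1 = 'qgne'.

(0, 4)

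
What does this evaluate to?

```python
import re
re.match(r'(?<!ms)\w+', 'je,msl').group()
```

'je'

A negative assertion filters positions out without eating any characters.
With `match`, the pattern is implicitly anchored at the beginning.
The match spans [0:2] → 'je'.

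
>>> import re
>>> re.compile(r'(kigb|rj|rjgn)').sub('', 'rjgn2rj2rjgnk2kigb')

`|` is ordered: at each position the engine commits to the first alternative that works.
Each match is replaced by ''.

'gn22gnk2'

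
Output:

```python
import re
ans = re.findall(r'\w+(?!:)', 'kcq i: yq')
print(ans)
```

A negative assertion filters positions out without eating any characters.
`findall` yields the raw match text (2 of them) because the pattern has no groups.

['kcq', 'yq']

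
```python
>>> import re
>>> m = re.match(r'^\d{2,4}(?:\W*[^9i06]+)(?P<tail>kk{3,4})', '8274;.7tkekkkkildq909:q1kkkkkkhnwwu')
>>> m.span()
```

(0, 14)

`re.match` won't scan ahead — the pattern has to work from the very first character.
The match spans [0:14] → '8274;.7tkekkkk'.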